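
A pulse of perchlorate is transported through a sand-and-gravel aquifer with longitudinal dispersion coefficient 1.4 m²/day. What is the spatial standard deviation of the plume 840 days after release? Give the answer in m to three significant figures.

Dispersive spreading gives a Gaussian with σ² = 2Dt; advection only shifts the center.
σ = √(2 × 1.4 × 840) = 48.5 m.

48.5 m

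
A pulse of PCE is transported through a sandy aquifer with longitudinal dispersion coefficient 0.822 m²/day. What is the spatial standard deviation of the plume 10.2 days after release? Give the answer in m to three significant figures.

4.09 m

Dispersive spreading gives a Gaussian with σ² = 2Dt; advection only shifts the center.
σ = √(2 × 0.822 × 10.2) = 4.09 m.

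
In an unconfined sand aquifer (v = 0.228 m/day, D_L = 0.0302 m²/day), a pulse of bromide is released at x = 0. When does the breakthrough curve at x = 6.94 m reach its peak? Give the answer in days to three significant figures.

For the 1D instantaneous-source solution, setting ∂C/∂t = 0 at fixed x gives v²t² + 2Dt − x² = 0, so t = (√(D² + v²x²) − D)/v².
√(D² + v²x²) = √(0.0302² + 0.228² × 6.94²) = 1.583; v² = 0.051984.
t = (1.583 − 0.0302)/0.051984 = 29.9 days (vs. the pure-advection estimate x/v = 30.4 d).

29.9 days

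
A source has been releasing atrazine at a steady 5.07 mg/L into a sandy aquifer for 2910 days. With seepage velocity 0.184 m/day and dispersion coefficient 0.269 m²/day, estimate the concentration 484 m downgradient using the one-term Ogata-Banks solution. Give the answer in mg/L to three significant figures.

4.58 mg/L

For a continuous step input, C/C₀ ≈ ½·erfc((x−vt)/(2√(Dt))).
vt = 0.184 × 2910 = 535.44 m and 2√(Dt) = 2√(0.269 × 2910) = 55.96 m.
Argument (x−vt)/(2√(Dt)) = (484 − 535.44)/55.96 = -0.9192; ½·erfc(-0.9192) = 0.9032.
C = 5.07 × 0.9032 = 4.58 mg/L.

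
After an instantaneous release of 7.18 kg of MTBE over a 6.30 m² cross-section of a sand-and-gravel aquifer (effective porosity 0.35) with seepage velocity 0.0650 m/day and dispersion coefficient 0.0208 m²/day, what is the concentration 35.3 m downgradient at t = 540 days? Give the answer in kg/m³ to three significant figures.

0.274 kg/m³

For an instantaneous plane source, C(x,t) = M/(n_e·A·√(4πDt)) · exp(−(x−vt)²/(4Dt)), with n_e·A the pore (flow) area.
Plume center vt = 0.0650 × 540 = 35.1 m, so the well at 35.3 m is 0.2 m downgradient of the peak.
√(4πDt) = 11.88 m, giving peak height M/(n_e·A·√(4πDt)) = 7.18/(0.35 × 6.30 × 11.88) = 0.2741 kg/m³.
(x−vt)²/(4Dt) = (0.2)²/(4 × 0.0208 × 540) = 0.0008903; exp(−0.0008903) = 0.9991.
C = 0.2741 × 0.9991 = 0.274 kg/m³.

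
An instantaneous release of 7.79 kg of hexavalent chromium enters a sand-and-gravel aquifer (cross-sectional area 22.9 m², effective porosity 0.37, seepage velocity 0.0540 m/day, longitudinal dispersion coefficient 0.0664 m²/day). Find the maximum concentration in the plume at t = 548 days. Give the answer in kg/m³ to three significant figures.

0.0430 kg/m³

The peak of an instantaneous 1D plume sits at x = vt; there the Gaussian factor is 1 and C_max = M/(n_e·A·√(4πDt)), where n_e·A is the pore area the mass is dissolved in.
√(4πDt) = √(4π × 0.0664 × 548) = 21.38 m, so C_max = 7.79/(0.37 × 22.9 × 21.38) = 0.0430 kg/m³.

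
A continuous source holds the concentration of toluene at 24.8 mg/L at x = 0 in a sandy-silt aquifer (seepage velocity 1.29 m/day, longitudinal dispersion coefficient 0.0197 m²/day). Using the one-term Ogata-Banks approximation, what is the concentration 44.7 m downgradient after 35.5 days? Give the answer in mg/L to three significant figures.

For a continuous step input, C/C₀ ≈ ½·erfc((x−vt)/(2√(Dt))).
vt = 1.29 × 35.5 = 45.795 m and 2√(Dt) = 2√(0.0197 × 35.5) = 1.673 m.
Argument (x−vt)/(2√(Dt)) = (44.7 − 45.795)/1.673 = -0.6545; ½·erfc(-0.6545) = 0.8227.
C = 24.8 × 0.8227 = 20.4 mg/L.

20.4 mg/L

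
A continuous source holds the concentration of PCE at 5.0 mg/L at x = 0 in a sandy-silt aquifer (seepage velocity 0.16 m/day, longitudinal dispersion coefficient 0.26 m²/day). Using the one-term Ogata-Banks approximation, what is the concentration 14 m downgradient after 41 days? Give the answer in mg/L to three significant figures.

0.268 mg/L

For a continuous step input, C/C₀ ≈ ½·erfc((x−vt)/(2√(Dt))).
vt = 0.16 × 41 = 6.56 m and 2√(Dt) = 2√(0.26 × 41) = 6.530 m.
Argument (x−vt)/(2√(Dt)) = (14 − 6.56)/6.530 = 1.139; ½·erfc(1.139) = 0.05361.
C = 5.0 × 0.05361 = 0.268 mg/L.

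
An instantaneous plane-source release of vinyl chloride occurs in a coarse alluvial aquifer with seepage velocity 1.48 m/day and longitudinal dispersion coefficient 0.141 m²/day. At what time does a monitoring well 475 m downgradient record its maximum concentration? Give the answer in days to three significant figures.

321 days

For the 1D instantaneous-source solution, setting ∂C/∂t = 0 at fixed x gives v²t² + 2Dt − x² = 0, so t = (√(D² + v²x²) − D)/v².
√(D² + v²x²) = √(0.141² + 1.48² × 475²) = 703.0; v² = 2.1904.
t = (703.0 − 0.141)/2.1904 = 321 days (vs. the pure-advection estimate x/v = 321 d).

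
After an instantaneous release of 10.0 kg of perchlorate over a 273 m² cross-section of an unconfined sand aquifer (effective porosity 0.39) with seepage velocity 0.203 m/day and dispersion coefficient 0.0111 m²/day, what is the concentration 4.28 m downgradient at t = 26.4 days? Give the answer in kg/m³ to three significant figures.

0.0181 kg/m³

For an instantaneous plane source, C(x,t) = M/(n_e·A·√(4πDt)) · exp(−(x−vt)²/(4Dt)), with n_e·A the pore (flow) area.
Plume center vt = 0.203 × 26.4 = 5.3592 m, so the well at 4.28 m is 1.0792 m upgradient of the peak.
√(4πDt) = 1.919 m, giving peak height M/(n_e·A·√(4πDt)) = 10.0/(0.39 × 273 × 1.919) = 0.04894 kg/m³.
(x−vt)²/(4Dt) = (-1.0792)²/(4 × 0.0111 × 26.4) = 0.9936; exp(−0.9936) = 0.3702.
C = 0.04894 × 0.3702 = 0.0181 kg/m³.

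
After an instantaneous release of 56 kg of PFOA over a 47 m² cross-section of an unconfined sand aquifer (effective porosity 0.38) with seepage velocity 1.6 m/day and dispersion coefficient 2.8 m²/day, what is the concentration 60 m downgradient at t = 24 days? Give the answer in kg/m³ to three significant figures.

For an instantaneous plane source, C(x,t) = M/(n_e·A·√(4πDt)) · exp(−(x−vt)²/(4Dt)), with n_e·A the pore (flow) area.
Plume center vt = 1.6 × 24 = 38.4 m, so the well at 60 m is 21.6 m downgradient of the peak.
√(4πDt) = 29.06 m, giving peak height M/(n_e·A·√(4πDt)) = 56/(0.38 × 47 × 29.06) = 0.1079 kg/m³.
(x−vt)²/(4Dt) = (21.6)²/(4 × 2.8 × 24) = 1.736; exp(−1.736) = 0.1762.
C = 0.1079 × 0.1762 = 0.0190 kg/m³.

0.0190 kg/m³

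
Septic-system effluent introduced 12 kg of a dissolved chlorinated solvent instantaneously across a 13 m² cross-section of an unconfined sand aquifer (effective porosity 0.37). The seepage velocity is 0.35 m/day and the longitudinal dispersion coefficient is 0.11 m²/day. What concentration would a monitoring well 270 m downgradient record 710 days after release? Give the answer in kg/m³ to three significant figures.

0.0181 kg/m³

For an instantaneous plane source, C(x,t) = M/(n_e·A·√(4πDt)) · exp(−(x−vt)²/(4Dt)), with n_e·A the pore (flow) area.
Plume center vt = 0.35 × 710 = 248.5 m, so the well at 270 m is 21.5 m downgradient of the peak.
√(4πDt) = 31.33 m, giving peak height M/(n_e·A·√(4πDt)) = 12/(0.37 × 13 × 31.33) = 0.07963 kg/m³.
(x−vt)²/(4Dt) = (21.5)²/(4 × 0.11 × 710) = 1.480; exp(−1.480) = 0.2276.
C = 0.07963 × 0.2276 = 0.0181 kg/m³.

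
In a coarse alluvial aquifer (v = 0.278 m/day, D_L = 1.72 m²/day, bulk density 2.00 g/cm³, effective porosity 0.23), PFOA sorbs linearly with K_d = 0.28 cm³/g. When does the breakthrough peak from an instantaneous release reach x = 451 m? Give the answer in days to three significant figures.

5500 days

Retardation factor R = 1 + ρ_b·K_d/n = 1 + 2.00 × 0.28/0.23 = 3.435.
Sorption retards both mechanisms: v_R = v/R = 0.08093 m/day, D_R = D/R = 0.5007 m²/day.
Peak time from v_R²t² + 2D_R t − x² = 0: t = (√(D_R² + v_R²x²) − D_R)/v_R².
√(D_R² + v_R²x²) = √(0.5007² + 0.08093² × 451²) = 36.50; v_R² = 0.006550.
t = (36.50 − 0.5007)/0.006550 = 5500 days.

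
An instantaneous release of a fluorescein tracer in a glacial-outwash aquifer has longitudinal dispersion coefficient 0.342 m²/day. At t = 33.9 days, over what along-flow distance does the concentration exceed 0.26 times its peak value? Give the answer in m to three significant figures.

The plume is Gaussian with σ = √(2Dt) = √(2 × 0.342 × 33.9) = 4.815 m.
C/C_peak = exp(−Δx²/(2σ²)) = 0.26 ⇒ Δx = σ·√(−2 ln 0.26) = 4.815 × 1.641 = 7.901 m.
Width = 2Δx = 15.8 m.

15.8 m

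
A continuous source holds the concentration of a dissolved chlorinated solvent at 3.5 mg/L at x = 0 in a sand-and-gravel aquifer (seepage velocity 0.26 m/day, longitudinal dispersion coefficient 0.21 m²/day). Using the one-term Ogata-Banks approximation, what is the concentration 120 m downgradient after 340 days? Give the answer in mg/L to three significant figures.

0.0143 mg/L

For a continuous step input, C/C₀ ≈ ½·erfc((x−vt)/(2√(Dt))).
vt = 0.26 × 340 = 88.4 m and 2√(Dt) = 2√(0.21 × 340) = 16.90 m.
Argument (x−vt)/(2√(Dt)) = (120 − 88.4)/16.90 = 1.870; ½·erfc(1.870) = 0.004090.
C = 3.5 × 0.004090 = 0.0143 mg/L.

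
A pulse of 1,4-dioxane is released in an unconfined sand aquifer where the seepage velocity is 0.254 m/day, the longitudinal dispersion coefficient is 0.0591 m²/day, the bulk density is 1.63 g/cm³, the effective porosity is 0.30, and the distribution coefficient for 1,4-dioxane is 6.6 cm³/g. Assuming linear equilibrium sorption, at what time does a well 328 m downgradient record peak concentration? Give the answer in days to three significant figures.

47600 days

Retardation factor R = 1 + ρ_b·K_d/n = 1 + 1.63 × 6.6/0.30 = 36.86.
Sorption retards both mechanisms: v_R = v/R = 0.006891 m/day, D_R = D/R = 0.001603 m²/day.
Peak time from v_R²t² + 2D_R t − x² = 0: t = (√(D_R² + v_R²x²) − D_R)/v_R².
√(D_R² + v_R²x²) = √(0.001603² + 0.006891² × 328²) = 2.260; v_R² = 4.749e-05.
t = (2.260 − 0.001603)/4.749e-05 = 47600 days.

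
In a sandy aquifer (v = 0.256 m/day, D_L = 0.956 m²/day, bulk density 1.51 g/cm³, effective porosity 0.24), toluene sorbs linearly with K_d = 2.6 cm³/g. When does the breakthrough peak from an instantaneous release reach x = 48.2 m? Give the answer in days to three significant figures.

Retardation factor R = 1 + ρ_b·K_d/n = 1 + 1.51 × 2.6/0.24 = 17.36.
Sorption retards both mechanisms: v_R = v/R = 0.01475 m/day, D_R = D/R = 0.05507 m²/day.
Peak time from v_R²t² + 2D_R t − x² = 0: t = (√(D_R² + v_R²x²) − D_R)/v_R².
√(D_R² + v_R²x²) = √(0.05507² + 0.01475² × 48.2²) = 0.7131; v_R² = 0.0002176.
t = (0.7131 − 0.05507)/0.0002176 = 3020 days.

3020 days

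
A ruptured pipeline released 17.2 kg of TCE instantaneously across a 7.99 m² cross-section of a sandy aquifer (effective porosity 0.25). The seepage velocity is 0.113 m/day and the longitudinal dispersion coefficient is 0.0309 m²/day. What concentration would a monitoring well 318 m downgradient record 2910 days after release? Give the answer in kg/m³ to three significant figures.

0.185 kg/m³

For an instantaneous plane source, C(x,t) = M/(n_e·A·√(4πDt)) · exp(−(x−vt)²/(4Dt)), with n_e·A the pore (flow) area.
Plume center vt = 0.113 × 2910 = 328.83 m, so the well at 318 m is 10.83 m upgradient of the peak.
√(4πDt) = 33.61 m, giving peak height M/(n_e·A·√(4πDt)) = 17.2/(0.25 × 7.99 × 33.61) = 0.2562 kg/m³.
(x−vt)²/(4Dt) = (-10.83)²/(4 × 0.0309 × 2910) = 0.3261; exp(−0.3261) = 0.7217.
C = 0.2562 × 0.7217 = 0.185 kg/m³.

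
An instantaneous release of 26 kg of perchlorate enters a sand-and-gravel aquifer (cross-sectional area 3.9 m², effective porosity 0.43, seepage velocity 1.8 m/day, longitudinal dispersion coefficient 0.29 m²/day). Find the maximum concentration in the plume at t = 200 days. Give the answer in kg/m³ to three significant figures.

0.574 kg/m³

The peak of an instantaneous 1D plume sits at x = vt; there the Gaussian factor is 1 and C_max = M/(n_e·A·√(4πDt)), where n_e·A is the pore area the mass is dissolved in.
√(4πDt) = √(4π × 0.29 × 200) = 27.00 m, so C_max = 26/(0.43 × 3.9 × 27.00) = 0.574 kg/m³.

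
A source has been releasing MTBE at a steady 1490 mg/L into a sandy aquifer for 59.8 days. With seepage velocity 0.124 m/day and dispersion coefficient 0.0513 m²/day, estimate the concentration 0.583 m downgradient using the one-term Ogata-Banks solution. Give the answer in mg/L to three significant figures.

1490 mg/L

For a continuous step input, C/C₀ ≈ ½·erfc((x−vt)/(2√(Dt))).
vt = 0.124 × 59.8 = 7.4152 m and 2√(Dt) = 2√(0.0513 × 59.8) = 3.503 m.
Argument (x−vt)/(2√(Dt)) = (0.583 − 7.4152)/3.503 = -1.950; ½·erfc(-1.950) = 0.9971.
C = 1490 × 0.9971 = 1490 mg/L.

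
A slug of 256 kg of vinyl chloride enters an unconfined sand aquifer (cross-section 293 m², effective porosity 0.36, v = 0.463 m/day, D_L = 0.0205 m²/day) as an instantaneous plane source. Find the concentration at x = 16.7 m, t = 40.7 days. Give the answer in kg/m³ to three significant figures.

For an instantaneous plane source, C(x,t) = M/(n_e·A·√(4πDt)) · exp(−(x−vt)²/(4Dt)), with n_e·A the pore (flow) area.
Plume center vt = 0.463 × 40.7 = 18.8441 m, so the well at 16.7 m is 2.1441 m upgradient of the peak.
√(4πDt) = 3.238 m, giving peak height M/(n_e·A·√(4πDt)) = 256/(0.36 × 293 × 3.238) = 0.7495 kg/m³.
(x−vt)²/(4Dt) = (-2.1441)²/(4 × 0.0205 × 40.7) = 1.377; exp(−1.377) = 0.2523.
C = 0.7495 × 0.2523 = 0.189 kg/m³.

0.189 kg/m³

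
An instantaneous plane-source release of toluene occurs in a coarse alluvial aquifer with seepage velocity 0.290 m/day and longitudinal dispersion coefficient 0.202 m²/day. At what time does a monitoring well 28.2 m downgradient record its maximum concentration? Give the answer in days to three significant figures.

For the 1D instantaneous-source solution, setting ∂C/∂t = 0 at fixed x gives v²t² + 2Dt − x² = 0, so t = (√(D² + v²x²) − D)/v².
√(D² + v²x²) = √(0.202² + 0.290² × 28.2²) = 8.180; v² = 0.0841.
t = (8.180 − 0.202)/0.0841 = 94.9 days (vs. the pure-advection estimate x/v = 97.2 d).

94.9 days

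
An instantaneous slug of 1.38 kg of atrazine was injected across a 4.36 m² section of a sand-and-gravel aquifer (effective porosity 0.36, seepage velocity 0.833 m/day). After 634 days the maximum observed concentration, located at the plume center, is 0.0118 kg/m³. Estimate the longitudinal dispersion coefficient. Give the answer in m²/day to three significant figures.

0.697 m²/day

At the plume center C_max = M/(n_e·A·√(4πDt)), so D = M²/(4πt·(n_e·A·C_max)²).
n_e·A·C_max = 0.36 × 4.36 × 0.0118 = 0.01852 kg/m.
D = 1.38²/(4π × 634 × 0.01852²) = 0.697 m²/day.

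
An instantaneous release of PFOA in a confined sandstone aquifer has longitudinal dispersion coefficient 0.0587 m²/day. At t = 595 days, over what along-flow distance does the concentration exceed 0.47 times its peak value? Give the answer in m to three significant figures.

20.5 m

The plume is Gaussian with σ = √(2Dt) = √(2 × 0.0587 × 595) = 8.358 m.
C/C_peak = exp(−Δx²/(2σ²)) = 0.47 ⇒ Δx = σ·√(−2 ln 0.47) = 8.358 × 1.229 = 10.27 m.
Width = 2Δx = 20.5 m.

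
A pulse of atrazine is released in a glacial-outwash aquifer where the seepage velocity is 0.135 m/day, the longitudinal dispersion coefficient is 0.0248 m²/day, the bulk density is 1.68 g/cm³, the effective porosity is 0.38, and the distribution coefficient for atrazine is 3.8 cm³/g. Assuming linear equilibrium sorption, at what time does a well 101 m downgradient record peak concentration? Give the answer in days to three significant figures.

Retardation factor R = 1 + ρ_b·K_d/n = 1 + 1.68 × 3.8/0.38 = 17.80.
Sorption retards both mechanisms: v_R = v/R = 0.007584 m/day, D_R = D/R = 0.001393 m²/day.
Peak time from v_R²t² + 2D_R t − x² = 0: t = (√(D_R² + v_R²x²) − D_R)/v_R².
√(D_R² + v_R²x²) = √(0.001393² + 0.007584² × 101²) = 0.7660; v_R² = 5.752e-05.
t = (0.7660 − 0.001393)/5.752e-05 = 13300 days.

13300 days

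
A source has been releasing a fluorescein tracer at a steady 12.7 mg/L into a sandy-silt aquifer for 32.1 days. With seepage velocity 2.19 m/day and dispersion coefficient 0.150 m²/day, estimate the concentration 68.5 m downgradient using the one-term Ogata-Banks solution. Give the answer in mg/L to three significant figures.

9.13 mg/L

For a continuous step input, C/C₀ ≈ ½·erfc((x−vt)/(2√(Dt))).
vt = 2.19 × 32.1 = 70.299 m and 2√(Dt) = 2√(0.150 × 32.1) = 4.389 m.
Argument (x−vt)/(2√(Dt)) = (68.5 − 70.299)/4.389 = -0.4099; ½·erfc(-0.4099) = 0.7189.
C = 12.7 × 0.7189 = 9.13 mg/L.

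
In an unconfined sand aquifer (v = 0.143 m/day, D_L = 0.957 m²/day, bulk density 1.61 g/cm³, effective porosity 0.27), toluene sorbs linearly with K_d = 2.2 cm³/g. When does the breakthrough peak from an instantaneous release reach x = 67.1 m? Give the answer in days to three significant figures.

Retardation factor R = 1 + ρ_b·K_d/n = 1 + 1.61 × 2.2/0.27 = 14.12.
Sorption retards both mechanisms: v_R = v/R = 0.01013 m/day, D_R = D/R = 0.06778 m²/day.
Peak time from v_R²t² + 2D_R t − x² = 0: t = (√(D_R² + v_R²x²) − D_R)/v_R².
√(D_R² + v_R²x²) = √(0.06778² + 0.01013² × 67.1²) = 0.6831; v_R² = 0.0001026.
t = (0.6831 − 0.06778)/0.0001026 = 6000 days.

6000 days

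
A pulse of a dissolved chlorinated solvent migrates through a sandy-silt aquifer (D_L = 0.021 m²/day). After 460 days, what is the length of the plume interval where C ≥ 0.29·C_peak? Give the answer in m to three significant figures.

13.8 m

The plume is Gaussian with σ = √(2Dt) = √(2 × 0.021 × 460) = 4.395 m.
C/C_peak = exp(−Δx²/(2σ²)) = 0.29 ⇒ Δx = σ·√(−2 ln 0.29) = 4.395 × 1.573 = 6.913 m.
Width = 2Δx = 13.8 m.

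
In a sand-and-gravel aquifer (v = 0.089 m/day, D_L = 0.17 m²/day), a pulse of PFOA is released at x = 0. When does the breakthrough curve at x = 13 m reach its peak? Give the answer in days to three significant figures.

For the 1D instantaneous-source solution, setting ∂C/∂t = 0 at fixed x gives v²t² + 2Dt − x² = 0, so t = (√(D² + v²x²) − D)/v².
√(D² + v²x²) = √(0.17² + 0.089² × 13²) = 1.169; v² = 0.007921.
t = (1.169 − 0.17)/0.007921 = 126 days (vs. the pure-advection estimate x/v = 146 d).

126 days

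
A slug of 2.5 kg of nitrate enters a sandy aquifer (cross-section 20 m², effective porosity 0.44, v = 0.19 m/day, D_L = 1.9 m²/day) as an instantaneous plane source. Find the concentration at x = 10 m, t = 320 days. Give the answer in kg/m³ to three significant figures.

0.00112 kg/m³

For an instantaneous plane source, C(x,t) = M/(n_e·A·√(4πDt)) · exp(−(x−vt)²/(4Dt)), with n_e·A the pore (flow) area.
Plume center vt = 0.19 × 320 = 60.8 m, so the well at 10 m is 50.8 m upgradient of the peak.
√(4πDt) = 87.41 m, giving peak height M/(n_e·A·√(4πDt)) = 2.5/(0.44 × 20 × 87.41) = 0.003250 kg/m³.
(x−vt)²/(4Dt) = (-50.8)²/(4 × 1.9 × 320) = 1.061; exp(−1.061) = 0.3461.
C = 0.003250 × 0.3461 = 0.00112 kg/m³.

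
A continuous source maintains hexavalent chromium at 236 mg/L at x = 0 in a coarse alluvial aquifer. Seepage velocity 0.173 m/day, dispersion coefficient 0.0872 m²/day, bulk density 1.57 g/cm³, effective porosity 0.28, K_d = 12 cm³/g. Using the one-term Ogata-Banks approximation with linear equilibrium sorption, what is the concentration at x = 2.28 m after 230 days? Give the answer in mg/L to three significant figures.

3.16 mg/L

Retardation factor R = 1 + ρ_b·K_d/n = 1 + 1.57 × 12/0.28 = 68.29.
Sorption retards both mechanisms: v_R = v/R = 0.002533 m/day, D_R = D/R = 0.001277 m²/day.
v_R·t = 0.002533 × 230 = 0.58259 m; 2√(D_R t) = 1.084 m; argument = (2.28 − 0.58259)/1.084 = 1.566.
C = C₀ × ½·erfc(1.566) = 236 × 0.01339 = 3.16 mg/L.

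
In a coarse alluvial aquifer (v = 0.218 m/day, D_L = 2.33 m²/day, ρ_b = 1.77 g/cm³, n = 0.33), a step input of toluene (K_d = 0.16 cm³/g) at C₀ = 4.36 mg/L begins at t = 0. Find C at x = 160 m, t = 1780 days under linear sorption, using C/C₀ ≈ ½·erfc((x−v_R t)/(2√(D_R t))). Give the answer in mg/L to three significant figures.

3.35 mg/L

Retardation factor R = 1 + ρ_b·K_d/n = 1 + 1.77 × 0.16/0.33 = 1.858.
Sorption retards both mechanisms: v_R = v/R = 0.1173 m/day, D_R = D/R = 1.254 m²/day.
v_R·t = 0.1173 × 1780 = 208.794 m; 2√(D_R t) = 94.49 m; argument = (160 − 208.794)/94.49 = -0.5164.
C = C₀ × ½·erfc(-0.5164) = 4.36 × 0.7674 = 3.35 mg/L.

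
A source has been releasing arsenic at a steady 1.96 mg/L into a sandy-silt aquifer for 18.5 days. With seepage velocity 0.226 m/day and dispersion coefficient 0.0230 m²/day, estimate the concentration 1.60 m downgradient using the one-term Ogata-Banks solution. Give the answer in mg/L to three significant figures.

For a continuous step input, C/C₀ ≈ ½·erfc((x−vt)/(2√(Dt))).
vt = 0.226 × 18.5 = 4.181 m and 2√(Dt) = 2√(0.0230 × 18.5) = 1.305 m.
Argument (x−vt)/(2√(Dt)) = (1.60 − 4.181)/1.305 = -1.978; ½·erfc(-1.978) = 0.9974.
C = 1.96 × 0.9974 = 1.95 mg/L.

1.95 mg/L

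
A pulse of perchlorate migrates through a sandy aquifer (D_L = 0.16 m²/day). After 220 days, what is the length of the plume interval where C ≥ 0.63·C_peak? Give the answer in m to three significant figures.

16.1 m

The plume is Gaussian with σ = √(2Dt) = √(2 × 0.16 × 220) = 8.390 m.
C/C_peak = exp(−Δx²/(2σ²)) = 0.63 ⇒ Δx = σ·√(−2 ln 0.63) = 8.390 × 0.9613 = 8.065 m.
Width = 2Δx = 16.1 m.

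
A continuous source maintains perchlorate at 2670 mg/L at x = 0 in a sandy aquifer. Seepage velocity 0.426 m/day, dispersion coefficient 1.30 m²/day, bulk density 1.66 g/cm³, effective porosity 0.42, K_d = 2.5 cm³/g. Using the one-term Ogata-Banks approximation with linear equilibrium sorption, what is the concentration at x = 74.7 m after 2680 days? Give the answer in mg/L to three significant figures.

Retardation factor R = 1 + ρ_b·K_d/n = 1 + 1.66 × 2.5/0.42 = 10.88.
Sorption retards both mechanisms: v_R = v/R = 0.03915 m/day, D_R = D/R = 0.1195 m²/day.
v_R·t = 0.03915 × 2680 = 104.922 m; 2√(D_R t) = 35.79 m; argument = (74.7 − 104.922)/35.79 = -0.8444.
C = C₀ × ½·erfc(-0.8444) = 2670 × 0.8838 = 2360 mg/L.

2360 mg/L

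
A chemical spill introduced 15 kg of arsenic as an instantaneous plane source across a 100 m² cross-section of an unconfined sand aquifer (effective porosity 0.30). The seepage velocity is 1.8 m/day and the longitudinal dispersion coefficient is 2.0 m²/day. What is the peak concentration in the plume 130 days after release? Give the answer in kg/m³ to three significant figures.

0.00875 kg/m³

The peak of an instantaneous 1D plume sits at x = vt; there the Gaussian factor is 1 and C_max = M/(n_e·A·√(4πDt)), where n_e·A is the pore area the mass is dissolved in.
√(4πDt) = √(4π × 2.0 × 130) = 57.16 m, so C_max = 15/(0.30 × 100 × 57.16) = 0.00875 kg/m³.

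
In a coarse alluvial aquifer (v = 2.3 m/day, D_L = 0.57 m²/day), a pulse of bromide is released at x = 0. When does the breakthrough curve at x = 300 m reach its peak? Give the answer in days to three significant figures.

130 days

For the 1D instantaneous-source solution, setting ∂C/∂t = 0 at fixed x gives v²t² + 2Dt − x² = 0, so t = (√(D² + v²x²) − D)/v².
√(D² + v²x²) = √(0.57² + 2.3² × 300²) = 690.0; v² = 5.29.
t = (690.0 − 0.57)/5.29 = 130 days (vs. the pure-advection estimate x/v = 130 d).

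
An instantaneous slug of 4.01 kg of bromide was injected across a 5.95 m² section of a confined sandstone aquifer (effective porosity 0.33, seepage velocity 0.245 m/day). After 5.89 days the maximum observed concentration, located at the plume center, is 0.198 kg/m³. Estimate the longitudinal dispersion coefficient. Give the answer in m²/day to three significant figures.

1.44 m²/day

At the plume center C_max = M/(n_e·A·√(4πDt)), so D = M²/(4πt·(n_e·A·C_max)²).
n_e·A·C_max = 0.33 × 5.95 × 0.198 = 0.3888 kg/m.
D = 4.01²/(4π × 5.89 × 0.3888²) = 1.44 m²/day.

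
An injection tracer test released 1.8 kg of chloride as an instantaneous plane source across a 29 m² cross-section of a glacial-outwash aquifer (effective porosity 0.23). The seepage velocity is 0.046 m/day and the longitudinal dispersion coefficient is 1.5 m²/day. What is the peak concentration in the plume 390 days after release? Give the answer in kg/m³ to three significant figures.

The peak of an instantaneous 1D plume sits at x = vt; there the Gaussian factor is 1 and C_max = M/(n_e·A·√(4πDt)), where n_e·A is the pore area the mass is dissolved in.
√(4πDt) = √(4π × 1.5 × 390) = 85.74 m, so C_max = 1.8/(0.23 × 29 × 85.74) = 0.00315 kg/m³.

0.00315 kg/m³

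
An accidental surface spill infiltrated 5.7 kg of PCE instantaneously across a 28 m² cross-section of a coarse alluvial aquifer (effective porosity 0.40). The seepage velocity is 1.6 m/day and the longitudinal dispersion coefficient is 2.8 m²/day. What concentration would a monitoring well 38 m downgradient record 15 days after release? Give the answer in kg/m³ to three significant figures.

For an instantaneous plane source, C(x,t) = M/(n_e·A·√(4πDt)) · exp(−(x−vt)²/(4Dt)), with n_e·A the pore (flow) area.
Plume center vt = 1.6 × 15 = 24 m, so the well at 38 m is 14 m downgradient of the peak.
√(4πDt) = 22.97 m, giving peak height M/(n_e·A·√(4πDt)) = 5.7/(0.40 × 28 × 22.97) = 0.02216 kg/m³.
(x−vt)²/(4Dt) = (14)²/(4 × 2.8 × 15) = 1.167; exp(−1.167) = 0.3113.
C = 0.02216 × 0.3113 = 0.00690 kg/m³.

0.00690 kg/m³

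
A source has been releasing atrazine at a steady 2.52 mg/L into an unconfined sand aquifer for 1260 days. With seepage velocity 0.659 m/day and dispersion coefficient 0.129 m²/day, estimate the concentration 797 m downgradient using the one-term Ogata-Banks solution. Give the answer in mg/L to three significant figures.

2.44 mg/L

For a continuous step input, C/C₀ ≈ ½·erfc((x−vt)/(2√(Dt))).
vt = 0.659 × 1260 = 830.34 m and 2√(Dt) = 2√(0.129 × 1260) = 25.50 m.
Argument (x−vt)/(2√(Dt)) = (797 − 830.34)/25.50 = -1.307; ½·erfc(-1.307) = 0.9677.
C = 2.52 × 0.9677 = 2.44 mg/L.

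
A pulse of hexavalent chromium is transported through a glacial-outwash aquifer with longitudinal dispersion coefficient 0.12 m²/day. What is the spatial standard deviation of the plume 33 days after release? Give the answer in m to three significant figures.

Dispersive spreading gives a Gaussian with σ² = 2Dt; advection only shifts the center.
σ = √(2 × 0.12 × 33) = 2.81 m.

2.81 m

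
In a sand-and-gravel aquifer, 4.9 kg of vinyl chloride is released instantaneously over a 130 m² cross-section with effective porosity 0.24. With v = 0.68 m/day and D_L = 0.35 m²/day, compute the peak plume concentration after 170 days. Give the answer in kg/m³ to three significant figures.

The peak of an instantaneous 1D plume sits at x = vt; there the Gaussian factor is 1 and C_max = M/(n_e·A·√(4πDt)), where n_e·A is the pore area the mass is dissolved in.
√(4πDt) = √(4π × 0.35 × 170) = 27.34 m, so C_max = 4.9/(0.24 × 130 × 27.34) = 0.00574 kg/m³.

0.00574 kg/m³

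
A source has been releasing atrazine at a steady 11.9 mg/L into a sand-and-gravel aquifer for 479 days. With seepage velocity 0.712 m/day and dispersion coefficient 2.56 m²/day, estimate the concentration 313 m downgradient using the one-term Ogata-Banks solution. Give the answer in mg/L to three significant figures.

8.50 mg/L

For a continuous step input, C/C₀ ≈ ½·erfc((x−vt)/(2√(Dt))).
vt = 0.712 × 479 = 341.048 m and 2√(Dt) = 2√(2.56 × 479) = 70.04 m.
Argument (x−vt)/(2√(Dt)) = (313 − 341.048)/70.04 = -0.4005; ½·erfc(-0.4005) = 0.7144.
C = 11.9 × 0.7144 = 8.50 mg/L.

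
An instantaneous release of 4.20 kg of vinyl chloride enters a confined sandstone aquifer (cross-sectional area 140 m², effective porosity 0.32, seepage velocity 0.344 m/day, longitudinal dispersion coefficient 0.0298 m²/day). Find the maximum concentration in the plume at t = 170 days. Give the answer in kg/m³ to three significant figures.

0.0117 kg/m³

The peak of an instantaneous 1D plume sits at x = vt; there the Gaussian factor is 1 and C_max = M/(n_e·A·√(4πDt)), where n_e·A is the pore area the mass is dissolved in.
√(4πDt) = √(4π × 0.0298 × 170) = 7.979 m, so C_max = 4.20/(0.32 × 140 × 7.979) = 0.0117 kg/m³.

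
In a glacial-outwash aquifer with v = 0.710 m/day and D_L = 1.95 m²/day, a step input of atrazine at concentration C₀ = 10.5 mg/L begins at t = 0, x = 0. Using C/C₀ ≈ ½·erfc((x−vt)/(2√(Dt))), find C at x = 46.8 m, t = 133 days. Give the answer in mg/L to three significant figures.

For a continuous step input, C/C₀ ≈ ½·erfc((x−vt)/(2√(Dt))).
vt = 0.710 × 133 = 94.43 m and 2√(Dt) = 2√(1.95 × 133) = 32.21 m.
Argument (x−vt)/(2√(Dt)) = (46.8 − 94.43)/32.21 = -1.479; ½·erfc(-1.479) = 0.9818.
C = 10.5 × 0.9818 = 10.3 mg/L.

10.3 mg/L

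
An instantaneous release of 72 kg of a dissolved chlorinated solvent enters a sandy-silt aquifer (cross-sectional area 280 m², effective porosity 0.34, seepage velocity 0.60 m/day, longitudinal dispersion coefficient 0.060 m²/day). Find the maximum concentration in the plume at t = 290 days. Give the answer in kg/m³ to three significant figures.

The peak of an instantaneous 1D plume sits at x = vt; there the Gaussian factor is 1 and C_max = M/(n_e·A·√(4πDt)), where n_e·A is the pore area the mass is dissolved in.
√(4πDt) = √(4π × 0.060 × 290) = 14.79 m, so C_max = 72/(0.34 × 280 × 14.79) = 0.0511 kg/m³.

0.0511 kg/m³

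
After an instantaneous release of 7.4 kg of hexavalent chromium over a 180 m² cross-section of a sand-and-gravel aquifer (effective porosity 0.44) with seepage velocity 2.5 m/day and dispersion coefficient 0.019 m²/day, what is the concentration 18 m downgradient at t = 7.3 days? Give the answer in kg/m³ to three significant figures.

For an instantaneous plane source, C(x,t) = M/(n_e·A·√(4πDt)) · exp(−(x−vt)²/(4Dt)), with n_e·A the pore (flow) area.
Plume center vt = 2.5 × 7.3 = 18.25 m, so the well at 18 m is 0.25 m upgradient of the peak.
√(4πDt) = 1.320 m, giving peak height M/(n_e·A·√(4πDt)) = 7.4/(0.44 × 180 × 1.320) = 0.07078 kg/m³.
(x−vt)²/(4Dt) = (-0.25)²/(4 × 0.019 × 7.3) = 0.1127; exp(−0.1127) = 0.8934.
C = 0.07078 × 0.8934 = 0.0632 kg/m³.

0.0632 kg/m³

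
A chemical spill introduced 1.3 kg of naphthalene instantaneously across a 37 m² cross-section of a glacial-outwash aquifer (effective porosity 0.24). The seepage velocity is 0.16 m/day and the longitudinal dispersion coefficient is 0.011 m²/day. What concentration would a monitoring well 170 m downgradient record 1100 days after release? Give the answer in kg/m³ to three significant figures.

For an instantaneous plane source, C(x,t) = M/(n_e·A·√(4πDt)) · exp(−(x−vt)²/(4Dt)), with n_e·A the pore (flow) area.
Plume center vt = 0.16 × 1100 = 176 m, so the well at 170 m is 6 m upgradient of the peak.
√(4πDt) = 12.33 m, giving peak height M/(n_e·A·√(4πDt)) = 1.3/(0.24 × 37 × 12.33) = 0.01187 kg/m³.
(x−vt)²/(4Dt) = (-6)²/(4 × 0.011 × 1100) = 0.7438; exp(−0.7438) = 0.4753.
C = 0.01187 × 0.4753 = 0.00564 kg/m³.

0.00564 kg/m³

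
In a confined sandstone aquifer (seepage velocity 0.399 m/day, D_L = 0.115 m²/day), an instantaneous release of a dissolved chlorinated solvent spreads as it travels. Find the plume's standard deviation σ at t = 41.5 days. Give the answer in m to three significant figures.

Dispersive spreading gives a Gaussian with σ² = 2Dt; advection only shifts the center.
σ = √(2 × 0.115 × 41.5) = 3.09 m.

3.09 m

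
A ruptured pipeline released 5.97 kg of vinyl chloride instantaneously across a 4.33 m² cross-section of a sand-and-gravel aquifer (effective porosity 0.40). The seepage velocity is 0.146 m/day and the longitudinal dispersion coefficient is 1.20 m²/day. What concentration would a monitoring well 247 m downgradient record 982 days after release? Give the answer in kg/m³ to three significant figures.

For an instantaneous plane source, C(x,t) = M/(n_e·A·√(4πDt)) · exp(−(x−vt)²/(4Dt)), with n_e·A the pore (flow) area.
Plume center vt = 0.146 × 982 = 143.372 m, so the well at 247 m is 103.628 m downgradient of the peak.
√(4πDt) = 121.7 m, giving peak height M/(n_e·A·√(4πDt)) = 5.97/(0.40 × 4.33 × 121.7) = 0.02832 kg/m³.
(x−vt)²/(4Dt) = (103.628)²/(4 × 1.20 × 982) = 2.278; exp(−2.278) = 0.1025.
C = 0.02832 × 0.1025 = 0.00290 kg/m³.

0.00290 kg/m³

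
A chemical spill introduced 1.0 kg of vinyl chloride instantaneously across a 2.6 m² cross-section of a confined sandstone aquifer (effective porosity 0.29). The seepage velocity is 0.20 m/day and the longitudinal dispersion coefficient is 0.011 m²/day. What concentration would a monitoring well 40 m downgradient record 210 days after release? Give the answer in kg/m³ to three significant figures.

For an instantaneous plane source, C(x,t) = M/(n_e·A·√(4πDt)) · exp(−(x−vt)²/(4Dt)), with n_e·A the pore (flow) area.
Plume center vt = 0.20 × 210 = 42 m, so the well at 40 m is 2 m upgradient of the peak.
√(4πDt) = 5.388 m, giving peak height M/(n_e·A·√(4πDt)) = 1.0/(0.29 × 2.6 × 5.388) = 0.2462 kg/m³.
(x−vt)²/(4Dt) = (-2)²/(4 × 0.011 × 210) = 0.4329; exp(−0.4329) = 0.6486.
C = 0.2462 × 0.6486 = 0.160 kg/m³.

0.160 kg/m³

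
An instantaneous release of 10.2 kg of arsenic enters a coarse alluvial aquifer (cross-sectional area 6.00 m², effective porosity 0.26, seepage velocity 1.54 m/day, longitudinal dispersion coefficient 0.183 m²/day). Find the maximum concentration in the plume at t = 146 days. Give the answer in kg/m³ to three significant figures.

0.357 kg/m³

The peak of an instantaneous 1D plume sits at x = vt; there the Gaussian factor is 1 and C_max = M/(n_e·A·√(4πDt)), where n_e·A is the pore area the mass is dissolved in.
√(4πDt) = √(4π × 0.183 × 146) = 18.32 m, so C_max = 10.2/(0.26 × 6.00 × 18.32) = 0.357 kg/m³.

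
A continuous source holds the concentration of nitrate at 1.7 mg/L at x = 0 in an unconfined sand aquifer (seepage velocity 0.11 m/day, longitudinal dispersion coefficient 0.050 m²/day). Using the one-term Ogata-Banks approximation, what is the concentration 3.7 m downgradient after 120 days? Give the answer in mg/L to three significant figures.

1.69 mg/L

For a continuous step input, C/C₀ ≈ ½·erfc((x−vt)/(2√(Dt))).
vt = 0.11 × 120 = 13.2 m and 2√(Dt) = 2√(0.050 × 120) = 4.899 m.
Argument (x−vt)/(2√(Dt)) = (3.7 − 13.2)/4.899 = -1.939; ½·erfc(-1.939) = 0.9969.
C = 1.7 × 0.9969 = 1.69 mg/L.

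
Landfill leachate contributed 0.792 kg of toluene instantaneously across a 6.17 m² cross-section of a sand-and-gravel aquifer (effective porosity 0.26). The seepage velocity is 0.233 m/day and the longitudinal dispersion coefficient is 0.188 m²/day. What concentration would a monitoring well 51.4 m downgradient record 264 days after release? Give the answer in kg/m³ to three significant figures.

0.0118 kg/m³

For an instantaneous plane source, C(x,t) = M/(n_e·A·√(4πDt)) · exp(−(x−vt)²/(4Dt)), with n_e·A the pore (flow) area.
Plume center vt = 0.233 × 264 = 61.512 m, so the well at 51.4 m is 10.112 m upgradient of the peak.
√(4πDt) = 24.97 m, giving peak height M/(n_e·A·√(4πDt)) = 0.792/(0.26 × 6.17 × 24.97) = 0.01977 kg/m³.
(x−vt)²/(4Dt) = (-10.112)²/(4 × 0.188 × 264) = 0.5151; exp(−0.5151) = 0.5974.
C = 0.01977 × 0.5974 = 0.0118 kg/m³.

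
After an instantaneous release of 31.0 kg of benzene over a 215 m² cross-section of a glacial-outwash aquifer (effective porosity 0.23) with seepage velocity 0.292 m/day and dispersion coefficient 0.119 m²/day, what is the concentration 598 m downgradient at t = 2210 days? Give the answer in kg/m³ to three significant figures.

0.00130 kg/m³

For an instantaneous plane source, C(x,t) = M/(n_e·A·√(4πDt)) · exp(−(x−vt)²/(4Dt)), with n_e·A the pore (flow) area.
Plume center vt = 0.292 × 2210 = 645.32 m, so the well at 598 m is 47.32 m upgradient of the peak.
√(4πDt) = 57.49 m, giving peak height M/(n_e·A·√(4πDt)) = 31.0/(0.23 × 215 × 57.49) = 0.01090 kg/m³.
(x−vt)²/(4Dt) = (-47.32)²/(4 × 0.119 × 2210) = 2.129; exp(−2.129) = 0.1190.
C = 0.01090 × 0.1190 = 0.00130 kg/m³.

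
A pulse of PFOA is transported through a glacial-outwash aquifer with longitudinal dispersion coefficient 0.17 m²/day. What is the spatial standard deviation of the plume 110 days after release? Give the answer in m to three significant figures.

Dispersive spreading gives a Gaussian with σ² = 2Dt; advection only shifts the center.
σ = √(2 × 0.17 × 110) = 6.12 m.

6.12 m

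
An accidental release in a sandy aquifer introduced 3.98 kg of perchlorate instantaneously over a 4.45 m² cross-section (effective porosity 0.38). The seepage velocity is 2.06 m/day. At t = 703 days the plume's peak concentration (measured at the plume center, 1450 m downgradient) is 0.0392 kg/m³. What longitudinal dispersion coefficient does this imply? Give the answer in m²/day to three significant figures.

0.408 m²/day

At the plume center C_max = M/(n_e·A·√(4πDt)), so D = M²/(4πt·(n_e·A·C_max)²).
n_e·A·C_max = 0.38 × 4.45 × 0.0392 = 0.06629 kg/m.
D = 3.98²/(4π × 703 × 0.06629²) = 0.408 m²/day.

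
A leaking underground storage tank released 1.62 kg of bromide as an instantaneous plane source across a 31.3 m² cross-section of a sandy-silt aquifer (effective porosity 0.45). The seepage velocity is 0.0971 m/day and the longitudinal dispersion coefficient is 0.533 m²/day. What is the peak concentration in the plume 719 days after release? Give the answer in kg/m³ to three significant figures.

The peak of an instantaneous 1D plume sits at x = vt; there the Gaussian factor is 1 and C_max = M/(n_e·A·√(4πDt)), where n_e·A is the pore area the mass is dissolved in.
√(4πDt) = √(4π × 0.533 × 719) = 69.40 m, so C_max = 1.62/(0.45 × 31.3 × 69.40) = 0.00166 kg/m³.

0.00166 kg/m³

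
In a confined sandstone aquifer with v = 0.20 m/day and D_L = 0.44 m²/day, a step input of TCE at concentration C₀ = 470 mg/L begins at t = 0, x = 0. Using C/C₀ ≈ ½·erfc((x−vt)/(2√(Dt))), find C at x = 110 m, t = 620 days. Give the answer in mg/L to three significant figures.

For a continuous step input, C/C₀ ≈ ½·erfc((x−vt)/(2√(Dt))).
vt = 0.20 × 620 = 124 m and 2√(Dt) = 2√(0.44 × 620) = 33.03 m.
Argument (x−vt)/(2√(Dt)) = (110 − 124)/33.03 = -0.4239; ½·erfc(-0.4239) = 0.7256.
C = 470 × 0.7256 = 341 mg/L.

341 mg/L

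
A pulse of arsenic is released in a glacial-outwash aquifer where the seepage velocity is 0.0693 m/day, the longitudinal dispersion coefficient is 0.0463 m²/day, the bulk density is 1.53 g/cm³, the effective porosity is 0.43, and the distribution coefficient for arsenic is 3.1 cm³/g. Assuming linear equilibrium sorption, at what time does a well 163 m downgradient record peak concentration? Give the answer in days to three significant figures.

Retardation factor R = 1 + ρ_b·K_d/n = 1 + 1.53 × 3.1/0.43 = 12.03.
Sorption retards both mechanisms: v_R = v/R = 0.005761 m/day, D_R = D/R = 0.003849 m²/day.
Peak time from v_R²t² + 2D_R t − x² = 0: t = (√(D_R² + v_R²x²) − D_R)/v_R².
√(D_R² + v_R²x²) = √(0.003849² + 0.005761² × 163²) = 0.9391; v_R² = 3.319e-05.
t = (0.9391 − 0.003849)/3.319e-05 = 28200 days.

28200 days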